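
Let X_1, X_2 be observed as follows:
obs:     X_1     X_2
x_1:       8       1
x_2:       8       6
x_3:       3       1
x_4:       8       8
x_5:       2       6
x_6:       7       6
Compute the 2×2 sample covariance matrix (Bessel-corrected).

Step 1 — column means:
  mean(X_1) = (8 + 8 + 3 + 8 + 2 + 7) / 6 = 36/6 = 6
  mean(X_2) = (1 + 6 + 1 + 8 + 6 + 6) / 6 = 28/6 = 4.6667

Step 2 — sample covariance S[i,j] = (1/(n-1)) · Σ_k (x_{k,i} - mean_i) · (x_{k,j} - mean_j), with n-1 = 5.
  S[X_1,X_1] = ((2)·(2) + (2)·(2) + (-3)·(-3) + (2)·(2) + (-4)·(-4) + (1)·(1)) / 5 = 38/5 = 7.6
  S[X_1,X_2] = ((2)·(-3.6667) + (2)·(1.3333) + (-3)·(-3.6667) + (2)·(3.3333) + (-4)·(1.3333) + (1)·(1.3333)) / 5 = 9/5 = 1.8
  S[X_2,X_2] = ((-3.6667)·(-3.6667) + (1.3333)·(1.3333) + (-3.6667)·(-3.6667) + (3.3333)·(3.3333) + (1.3333)·(1.3333) + (1.3333)·(1.3333)) / 5 = 43.3333/5 = 8.6667

S is symmetric (S[j,i] = S[i,j]). Assembling:

S = [[7.6, 1.8],
 [1.8, 8.6667]]


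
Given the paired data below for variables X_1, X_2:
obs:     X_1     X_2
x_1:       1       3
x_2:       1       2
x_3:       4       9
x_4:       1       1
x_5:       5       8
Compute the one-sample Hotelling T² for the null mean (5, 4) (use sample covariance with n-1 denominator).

Step 1 — sample mean vector:
  mean(X_1) = (1 + 1 + 4 + 1 + 5) / 5 = 12/5 = 2.4
  mean(X_2) = (3 + 2 + 9 + 1 + 8) / 5 = 23/5 = 4.6
  x̄ = (2.4, 4.6),  deviation x̄ - mu_0 = (2.4, 4.6) - (5, 4) = (-2.6, 0.6).

Step 2 — sample covariance matrix, S[i,j] = (1/(n-1)) · Σ_k (x_{k,i} - mean_i) · (x_{k,j} - mean_j), divisor n-1 = 4:
  S[X_1,X_1] = ((-1.4)·(-1.4) + (-1.4)·(-1.4) + (1.6)·(1.6) + (-1.4)·(-1.4) + (2.6)·(2.6)) / 4 = 15.2/4 = 3.8
  S[X_1,X_2] = ((-1.4)·(-1.6) + (-1.4)·(-2.6) + (1.6)·(4.4) + (-1.4)·(-3.6) + (2.6)·(3.4)) / 4 = 26.8/4 = 6.7
  S[X_2,X_2] = ((-1.6)·(-1.6) + (-2.6)·(-2.6) + (4.4)·(4.4) + (-3.6)·(-3.6) + (3.4)·(3.4)) / 4 = 53.2/4 = 13.3
  S = [[3.8, 6.7],
 [6.7, 13.3]].

Step 3 — invert S. det(S) = 3.8·13.3 - (6.7)² = 5.65.
  S^{-1} = (1/det) · [[d, -b], [-b, a]] = [[2.354, -1.1858],
 [-1.1858, 0.6726]].

Step 4 — quadratic form (x̄ - mu_0)^T · S^{-1} · (x̄ - mu_0):
  S^{-1} · (x̄ - mu_0) = (-6.8319, 3.4867),
  (x̄ - mu_0)^T · [...] = (-2.6)·(-6.8319) + (0.6)·(3.4867) = 19.8549.

Step 5 — scale by n: T² = 5 · 19.8549 = 99.2743.

T² ≈ 99.2743


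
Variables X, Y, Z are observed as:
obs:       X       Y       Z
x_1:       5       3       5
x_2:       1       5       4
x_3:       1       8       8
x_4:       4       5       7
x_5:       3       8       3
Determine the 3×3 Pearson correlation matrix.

Step 1 — column means:
  mean(X) = (5 + 1 + 1 + 4 + 3) / 5 = 14/5 = 2.8
  mean(Y) = (3 + 5 + 8 + 5 + 8) / 5 = 29/5 = 5.8
  mean(Z) = (5 + 4 + 8 + 7 + 3) / 5 = 27/5 = 5.4

Step 2 — sample variances and covariances s[i,j] = (1/(n-1)) · Σ_k (x_{k,i} - mean_i) · (x_{k,j} - mean_j), with n-1 = 4:
  s[X,X] = ((2.2)·(2.2) + (-1.8)·(-1.8) + (-1.8)·(-1.8) + (1.2)·(1.2) + (0.2)·(0.2)) / 4 = 12.8/4 = 3.2
  s[X,Y] = ((2.2)·(-2.8) + (-1.8)·(-0.8) + (-1.8)·(2.2) + (1.2)·(-0.8) + (0.2)·(2.2)) / 4 = -9.2/4 = -2.3
  s[X,Z] = ((2.2)·(-0.4) + (-1.8)·(-1.4) + (-1.8)·(2.6) + (1.2)·(1.6) + (0.2)·(-2.4)) / 4 = -1.6/4 = -0.4
  s[Y,Y] = ((-2.8)·(-2.8) + (-0.8)·(-0.8) + (2.2)·(2.2) + (-0.8)·(-0.8) + (2.2)·(2.2)) / 4 = 18.8/4 = 4.7
  s[Y,Z] = ((-2.8)·(-0.4) + (-0.8)·(-1.4) + (2.2)·(2.6) + (-0.8)·(1.6) + (2.2)·(-2.4)) / 4 = 1.4/4 = 0.35
  s[Z,Z] = ((-0.4)·(-0.4) + (-1.4)·(-1.4) + (2.6)·(2.6) + (1.6)·(1.6) + (-2.4)·(-2.4)) / 4 = 17.2/4 = 4.3
  Sample standard deviations s_i = √(s[i,i]):
  s(X) = √(3.2) = 1.7889
  s(Y) = √(4.7) = 2.1679
  s(Z) = √(4.3) = 2.0736

Step 3 — r_{ij} = s_{ij} / (s_i · s_j):
  r[X,X] = 1 (diagonal).
  r[X,Y] = -2.3 / (1.7889 · 2.1679) = -2.3 / 3.8781 = -0.5931
  r[X,Z] = -0.4 / (1.7889 · 2.0736) = -0.4 / 3.7094 = -0.1078
  r[Y,Y] = 1 (diagonal).
  r[Y,Z] = 0.35 / (2.1679 · 2.0736) = 0.35 / 4.4956 = 0.0779
  r[Z,Z] = 1 (diagonal).

R is symmetric with unit diagonal. Assembling:

R = [[1, -0.5931, -0.1078],
 [-0.5931, 1, 0.0779],
 [-0.1078, 0.0779, 1]]


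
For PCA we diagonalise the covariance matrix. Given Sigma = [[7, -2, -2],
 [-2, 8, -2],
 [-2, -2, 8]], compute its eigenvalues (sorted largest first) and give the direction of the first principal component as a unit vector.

Step 1 — characteristic polynomial p(λ) = det(λI - Sigma) = λ³ - tr·λ² + c_1·λ - det, where tr = trace, c_1 = sum of the principal 2×2 minors, det = det(Sigma):
  tr = 7 + 8 + 8 = 23,
  c_1 = (7·8 - (-2)²) + (7·8 - (-2)²) + (8·8 - (-2)²) = 52 + 52 + 60 = 164,
  det = 7·(8·8 - (-2)²) - (-2)·((-2)·8 - (-2)·(-2)) + (-2)·((-2)·(-2) - 8·(-2)) = 7·(60) - (-2)·(-20) + (-2)·(20) = 340.
  So p(λ) = λ³ - 23λ² + 164λ - 340.
Step 2 — look for an integer root (rational root theorem: any rational root is an integer divisor of 340). Testing λ = 10:
  p(10) = 1000 - 2300 + 1640 - 340 = 0  ✓
  Dividing out (λ - 10): p(λ) = (λ - 10)(λ² - 13λ + 34).
Step 3 — remaining eigenvalues from the quadratic λ² - 13λ + 34 = 0:
  Δ = 13² - 4·34 = 169 - 136 = 33,  λ = (13 ± √33)/2 = (13 ± 5.7446)/2 ≈ 9.3723 or 3.6277.
  Sorted: λ_1 = 10,  λ_2 = 9.3723,  λ_3 = 3.6277  (check: sum = 23 = tr ✓).

Step 4 — unit eigenvector for λ_1 = 10: v spans the null space of (Sigma - λ_1 I), whose rows are
  r_1 = (-3, -2, -2),  r_2 = (-2, -2, -2),  r_3 = (-2, -2, -2).
  v is orthogonal to every row, so take v ∝ r_1 × r_2 = ((-2)·(-2) - (-2)·(-2), (-2)·(-2) - (-3)·(-2), (-3)·(-2) - (-2)·(-2)) = (0, -2, 2).
  Rescale (divide by 2; multiply by -1 so the first nonzero entry is positive): u = (0, 1, -1).
  ||u|| = √((0)² + (1)² + (-1)²) = √(2) ≈ 1.4142,  v_1 = u/||u|| ≈ (0, 0.7071, -0.7071) (||v_1|| = 1).

λ_1 = 10,  λ_2 = 9.3723,  λ_3 = 3.6277;  v_1 ≈ (0, 0.7071, -0.7071)


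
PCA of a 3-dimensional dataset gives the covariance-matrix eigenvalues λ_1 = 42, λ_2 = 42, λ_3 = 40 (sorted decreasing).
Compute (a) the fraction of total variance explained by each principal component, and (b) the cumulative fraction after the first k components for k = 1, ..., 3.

Step 1 — total variance = trace(Sigma) = Σ λ_i = 42 + 42 + 40 = 124.

Step 2 — fraction explained by component i = λ_i / Σ λ:
  PC1: 42/124 = 0.3387
  PC2: 42/124 = 0.3387
  PC3: 40/124 = 0.3226

Step 3 — cumulative fraction after k components = (λ_1 + ... + λ_k) / Σ λ:
  k = 1: 42/124 = 0.3387
  k = 2: (42 + 42)/124 = 84/124 = 0.6774
  k = 3: (42 + 42 + 40)/124 = 124/124 = 1

Summary (fraction, with percent):

explained: PC1 0.3387 (33.87%), PC2 0.3387 (33.87%), PC3 0.3226 (32.26%);  cumulative: 0.3387, 0.6774, 1


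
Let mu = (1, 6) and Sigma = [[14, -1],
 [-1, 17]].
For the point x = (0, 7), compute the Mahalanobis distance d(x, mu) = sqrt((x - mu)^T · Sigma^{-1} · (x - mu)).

Step 1 — centre the observation: (x - mu) = (-1, 1).

Step 2 — invert Sigma. det(Sigma) = 14·17 - (-1)² = 237.
  Sigma^{-1} = (1/det) · [[d, -b], [-b, a]] = [[0.0717, 0.0042],
 [0.0042, 0.0591]].

Step 3 — form the quadratic (x - mu)^T · Sigma^{-1} · (x - mu):
  Sigma^{-1} · (x - mu) = (-0.0675, 0.0549).
  (x - mu)^T · [Sigma^{-1} · (x - mu)] = (-1)·(-0.0675) + (1)·(0.0549) = 0.1224.

Step 4 — take square root: d = √(0.1224) ≈ 0.3498.

d(x, mu) = √(0.1224) ≈ 0.3498


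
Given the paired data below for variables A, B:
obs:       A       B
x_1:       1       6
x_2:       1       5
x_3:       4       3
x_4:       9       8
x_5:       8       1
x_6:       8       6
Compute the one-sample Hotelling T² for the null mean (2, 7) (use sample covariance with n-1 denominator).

Step 1 — sample mean vector:
  mean(A) = (1 + 1 + 4 + 9 + 8 + 8) / 6 = 31/6 = 5.1667
  mean(B) = (6 + 5 + 3 + 8 + 1 + 6) / 6 = 29/6 = 4.8333
  x̄ = (5.1667, 4.8333),  deviation x̄ - mu_0 = (5.1667, 4.8333) - (2, 7) = (3.1667, -2.1667).

Step 2 — sample covariance matrix, S[i,j] = (1/(n-1)) · Σ_k (x_{k,i} - mean_i) · (x_{k,j} - mean_j), divisor n-1 = 5:
  S[A,A] = ((-4.1667)·(-4.1667) + (-4.1667)·(-4.1667) + (-1.1667)·(-1.1667) + (3.8333)·(3.8333) + (2.8333)·(2.8333) + (2.8333)·(2.8333)) / 5 = 66.8333/5 = 13.3667
  S[A,B] = ((-4.1667)·(1.1667) + (-4.1667)·(0.1667) + (-1.1667)·(-1.8333) + (3.8333)·(3.1667) + (2.8333)·(-3.8333) + (2.8333)·(1.1667)) / 5 = 1.1667/5 = 0.2333
  S[B,B] = ((1.1667)·(1.1667) + (0.1667)·(0.1667) + (-1.8333)·(-1.8333) + (3.1667)·(3.1667) + (-3.8333)·(-3.8333) + (1.1667)·(1.1667)) / 5 = 30.8333/5 = 6.1667
  S = [[13.3667, 0.2333],
 [0.2333, 6.1667]].

Step 3 — invert S. det(S) = 13.3667·6.1667 - (0.2333)² = 82.3733.
  S^{-1} = (1/det) · [[d, -b], [-b, a]] = [[0.0749, -0.0028],
 [-0.0028, 0.1623]].

Step 4 — quadratic form (x̄ - mu_0)^T · S^{-1} · (x̄ - mu_0):
  S^{-1} · (x̄ - mu_0) = (0.2432, -0.3606),
  (x̄ - mu_0)^T · [...] = (3.1667)·(0.2432) + (-2.1667)·(-0.3606) = 1.5513.

Step 5 — scale by n: T² = 6 · 1.5513 = 9.308.

T² ≈ 9.308


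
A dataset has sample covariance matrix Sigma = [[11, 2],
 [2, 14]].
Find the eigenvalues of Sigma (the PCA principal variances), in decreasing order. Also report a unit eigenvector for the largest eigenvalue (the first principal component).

Step 1 — characteristic polynomial of 2×2 Sigma:
  det(Sigma - λI) = λ² - trace · λ + det = 0.
  trace = 11 + 14 = 25, det = 11·14 - (2)² = 150.
Step 2 — discriminant:
  Δ = trace² - 4·det = 625 - 600 = 25.
Step 3 — eigenvalues:
  λ = (trace ± √Δ)/2 = (25 ± 5)/2,
  λ_1 = 15,  λ_2 = 10.

Step 4 — unit eigenvector for λ_1: solve (Sigma - λ_1 I)v = 0. First row:
  (11 - 15)·v_x + (2)·v_y = 0, i.e. (-4)·v_x + (2)·v_y = 0,
  so v ∝ (b, λ_1 - a) = (2, 4) = u.
  ||u|| = √((2)² + (4)²) = √(20) ≈ 4.4721,
  v_1 = u/||u|| ≈ (0.4472, 0.8944) (||v_1|| = 1).

λ_1 = 15,  λ_2 = 10;  v_1 ≈ (0.4472, 0.8944)


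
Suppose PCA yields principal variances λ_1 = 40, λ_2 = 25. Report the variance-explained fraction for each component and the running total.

Step 1 — total variance = trace(Sigma) = Σ λ_i = 40 + 25 = 65.

Step 2 — fraction explained by component i = λ_i / Σ λ:
  PC1: 40/65 = 0.6154
  PC2: 25/65 = 0.3846

Step 3 — cumulative fraction after k components = (λ_1 + ... + λ_k) / Σ λ:
  k = 1: 40/65 = 0.6154
  k = 2: (40 + 25)/65 = 65/65 = 1

Summary (fraction, with percent):

explained: PC1 0.6154 (61.54%), PC2 0.3846 (38.46%);  cumulative: 0.6154, 1


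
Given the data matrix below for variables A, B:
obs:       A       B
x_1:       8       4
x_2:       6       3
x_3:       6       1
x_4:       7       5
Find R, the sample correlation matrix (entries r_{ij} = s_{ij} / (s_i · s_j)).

Step 1 — column means:
  mean(A) = (8 + 6 + 6 + 7) / 4 = 27/4 = 6.75
  mean(B) = (4 + 3 + 1 + 5) / 4 = 13/4 = 3.25

Step 2 — sample variances and covariances s[i,j] = (1/(n-1)) · Σ_k (x_{k,i} - mean_i) · (x_{k,j} - mean_j), with n-1 = 3:
  s[A,A] = ((1.25)·(1.25) + (-0.75)·(-0.75) + (-0.75)·(-0.75) + (0.25)·(0.25)) / 3 = 2.75/3 = 0.9167
  s[A,B] = ((1.25)·(0.75) + (-0.75)·(-0.25) + (-0.75)·(-2.25) + (0.25)·(1.75)) / 3 = 3.25/3 = 1.0833
  s[B,B] = ((0.75)·(0.75) + (-0.25)·(-0.25) + (-2.25)·(-2.25) + (1.75)·(1.75)) / 3 = 8.75/3 = 2.9167
  Sample standard deviations s_i = √(s[i,i]):
  s(A) = √(0.9167) = 0.9574
  s(B) = √(2.9167) = 1.7078

Step 3 — r_{ij} = s_{ij} / (s_i · s_j):
  r[A,A] = 1 (diagonal).
  r[A,B] = 1.0833 / (0.9574 · 1.7078) = 1.0833 / 1.6351 = 0.6625
  r[B,B] = 1 (diagonal).

R is symmetric with unit diagonal. Assembling:

R = [[1, 0.6625],
 [0.6625, 1]]


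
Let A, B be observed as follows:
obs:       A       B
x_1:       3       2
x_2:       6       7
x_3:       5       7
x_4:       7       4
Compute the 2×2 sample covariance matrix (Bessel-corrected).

Step 1 — column means:
  mean(A) = (3 + 6 + 5 + 7) / 4 = 21/4 = 5.25
  mean(B) = (2 + 7 + 7 + 4) / 4 = 20/4 = 5

Step 2 — sample covariance S[i,j] = (1/(n-1)) · Σ_k (x_{k,i} - mean_i) · (x_{k,j} - mean_j), with n-1 = 3.
  S[A,A] = ((-2.25)·(-2.25) + (0.75)·(0.75) + (-0.25)·(-0.25) + (1.75)·(1.75)) / 3 = 8.75/3 = 2.9167
  S[A,B] = ((-2.25)·(-3) + (0.75)·(2) + (-0.25)·(2) + (1.75)·(-1)) / 3 = 6/3 = 2
  S[B,B] = ((-3)·(-3) + (2)·(2) + (2)·(2) + (-1)·(-1)) / 3 = 18/3 = 6

S is symmetric (S[j,i] = S[i,j]). Assembling:

S = [[2.9167, 2],
 [2, 6]]


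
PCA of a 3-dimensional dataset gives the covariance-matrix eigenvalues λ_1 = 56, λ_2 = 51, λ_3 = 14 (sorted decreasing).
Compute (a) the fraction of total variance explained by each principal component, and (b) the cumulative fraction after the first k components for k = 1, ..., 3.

Step 1 — total variance = trace(Sigma) = Σ λ_i = 56 + 51 + 14 = 121.

Step 2 — fraction explained by component i = λ_i / Σ λ:
  PC1: 56/121 = 0.4628
  PC2: 51/121 = 0.4215
  PC3: 14/121 = 0.1157

Step 3 — cumulative fraction after k components = (λ_1 + ... + λ_k) / Σ λ:
  k = 1: 56/121 = 0.4628
  k = 2: (56 + 51)/121 = 107/121 = 0.8843
  k = 3: (56 + 51 + 14)/121 = 121/121 = 1

Summary (fraction, with percent):

explained: PC1 0.4628 (46.28%), PC2 0.4215 (42.15%), PC3 0.1157 (11.57%);  cumulative: 0.4628, 0.8843, 1


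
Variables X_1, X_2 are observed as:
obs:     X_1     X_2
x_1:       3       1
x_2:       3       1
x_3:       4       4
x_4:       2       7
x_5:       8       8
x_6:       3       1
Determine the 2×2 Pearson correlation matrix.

Step 1 — column means:
  mean(X_1) = (3 + 3 + 4 + 2 + 8 + 3) / 6 = 23/6 = 3.8333
  mean(X_2) = (1 + 1 + 4 + 7 + 8 + 1) / 6 = 22/6 = 3.6667

Step 2 — sample variances and covariances s[i,j] = (1/(n-1)) · Σ_k (x_{k,i} - mean_i) · (x_{k,j} - mean_j), with n-1 = 5:
  s[X_1,X_1] = ((-0.8333)·(-0.8333) + (-0.8333)·(-0.8333) + (0.1667)·(0.1667) + (-1.8333)·(-1.8333) + (4.1667)·(4.1667) + (-0.8333)·(-0.8333)) / 5 = 22.8333/5 = 4.5667
  s[X_1,X_2] = ((-0.8333)·(-2.6667) + (-0.8333)·(-2.6667) + (0.1667)·(0.3333) + (-1.8333)·(3.3333) + (4.1667)·(4.3333) + (-0.8333)·(-2.6667)) / 5 = 18.6667/5 = 3.7333
  s[X_2,X_2] = ((-2.6667)·(-2.6667) + (-2.6667)·(-2.6667) + (0.3333)·(0.3333) + (3.3333)·(3.3333) + (4.3333)·(4.3333) + (-2.6667)·(-2.6667)) / 5 = 51.3333/5 = 10.2667
  Sample standard deviations s_i = √(s[i,i]):
  s(X_1) = √(4.5667) = 2.137
  s(X_2) = √(10.2667) = 3.2042

Step 3 — r_{ij} = s_{ij} / (s_i · s_j):
  r[X_1,X_1] = 1 (diagonal).
  r[X_1,X_2] = 3.7333 / (2.137 · 3.2042) = 3.7333 / 6.8472 = 0.5452
  r[X_2,X_2] = 1 (diagonal).

R is symmetric with unit diagonal. Assembling:

R = [[1, 0.5452],
 [0.5452, 1]]


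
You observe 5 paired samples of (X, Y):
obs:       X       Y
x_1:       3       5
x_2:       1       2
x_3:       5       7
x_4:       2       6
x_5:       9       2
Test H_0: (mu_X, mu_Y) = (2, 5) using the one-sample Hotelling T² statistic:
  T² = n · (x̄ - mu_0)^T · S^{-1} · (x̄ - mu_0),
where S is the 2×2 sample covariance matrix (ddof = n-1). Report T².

Step 1 — sample mean vector:
  mean(X) = (3 + 1 + 5 + 2 + 9) / 5 = 20/5 = 4
  mean(Y) = (5 + 2 + 7 + 6 + 2) / 5 = 22/5 = 4.4
  x̄ = (4, 4.4),  deviation x̄ - mu_0 = (4, 4.4) - (2, 5) = (2, -0.6).

Step 2 — sample covariance matrix, S[i,j] = (1/(n-1)) · Σ_k (x_{k,i} - mean_i) · (x_{k,j} - mean_j), divisor n-1 = 4:
  S[X,X] = ((-1)·(-1) + (-3)·(-3) + (1)·(1) + (-2)·(-2) + (5)·(5)) / 4 = 40/4 = 10
  S[X,Y] = ((-1)·(0.6) + (-3)·(-2.4) + (1)·(2.6) + (-2)·(1.6) + (5)·(-2.4)) / 4 = -6/4 = -1.5
  S[Y,Y] = ((0.6)·(0.6) + (-2.4)·(-2.4) + (2.6)·(2.6) + (1.6)·(1.6) + (-2.4)·(-2.4)) / 4 = 21.2/4 = 5.3
  S = [[10, -1.5],
 [-1.5, 5.3]].

Step 3 — invert S. det(S) = 10·5.3 - (-1.5)² = 50.75.
  S^{-1} = (1/det) · [[d, -b], [-b, a]] = [[0.1044, 0.0296],
 [0.0296, 0.197]].

Step 4 — quadratic form (x̄ - mu_0)^T · S^{-1} · (x̄ - mu_0):
  S^{-1} · (x̄ - mu_0) = (0.1911, -0.0591),
  (x̄ - mu_0)^T · [...] = (2)·(0.1911) + (-0.6)·(-0.0591) = 0.4177.

Step 5 — scale by n: T² = 5 · 0.4177 = 2.0887.

T² ≈ 2.0887


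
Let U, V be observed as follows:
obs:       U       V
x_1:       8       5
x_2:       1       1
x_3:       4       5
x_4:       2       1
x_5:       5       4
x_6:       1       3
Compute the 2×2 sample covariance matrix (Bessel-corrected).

Step 1 — column means:
  mean(U) = (8 + 1 + 4 + 2 + 5 + 1) / 6 = 21/6 = 3.5
  mean(V) = (5 + 1 + 5 + 1 + 4 + 3) / 6 = 19/6 = 3.1667

Step 2 — sample covariance S[i,j] = (1/(n-1)) · Σ_k (x_{k,i} - mean_i) · (x_{k,j} - mean_j), with n-1 = 5.
  S[U,U] = ((4.5)·(4.5) + (-2.5)·(-2.5) + (0.5)·(0.5) + (-1.5)·(-1.5) + (1.5)·(1.5) + (-2.5)·(-2.5)) / 5 = 37.5/5 = 7.5
  S[U,V] = ((4.5)·(1.8333) + (-2.5)·(-2.1667) + (0.5)·(1.8333) + (-1.5)·(-2.1667) + (1.5)·(0.8333) + (-2.5)·(-0.1667)) / 5 = 19.5/5 = 3.9
  S[V,V] = ((1.8333)·(1.8333) + (-2.1667)·(-2.1667) + (1.8333)·(1.8333) + (-2.1667)·(-2.1667) + (0.8333)·(0.8333) + (-0.1667)·(-0.1667)) / 5 = 16.8333/5 = 3.3667

S is symmetric (S[j,i] = S[i,j]). Assembling:

S = [[7.5, 3.9],
 [3.9, 3.3667]]


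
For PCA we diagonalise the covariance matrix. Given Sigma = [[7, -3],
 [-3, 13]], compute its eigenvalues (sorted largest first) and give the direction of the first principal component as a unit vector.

Step 1 — characteristic polynomial of 2×2 Sigma:
  det(Sigma - λI) = λ² - trace · λ + det = 0.
  trace = 7 + 13 = 20, det = 7·13 - (-3)² = 82.
Step 2 — discriminant:
  Δ = trace² - 4·det = 400 - 328 = 72.
Step 3 — eigenvalues:
  λ = (trace ± √Δ)/2 = (20 ± 8.4853)/2,
  λ_1 = 14.2426,  λ_2 = 5.7574.

Step 4 — unit eigenvector for λ_1: solve (Sigma - λ_1 I)v = 0. First row:
  (7 - 14.2426)·v_x + (-3)·v_y = 0, i.e. (-7.2426)·v_x + (-3)·v_y = 0,
  so v ∝ (b, λ_1 - a) = (-3, 7.2426); multiply by -1 so the first entry is positive: u = (3, -7.2426).
  ||u|| = √((3)² + (-7.2426)²) = √(61.4558) ≈ 7.8394,
  v_1 = u/||u|| ≈ (0.3827, -0.9239) (||v_1|| = 1).

λ_1 = 14.2426,  λ_2 = 5.7574;  v_1 ≈ (0.3827, -0.9239)


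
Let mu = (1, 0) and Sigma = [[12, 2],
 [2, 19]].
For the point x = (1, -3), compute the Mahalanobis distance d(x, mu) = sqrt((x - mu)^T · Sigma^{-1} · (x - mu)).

Step 1 — centre the observation: (x - mu) = (0, -3).

Step 2 — invert Sigma. det(Sigma) = 12·19 - (2)² = 224.
  Sigma^{-1} = (1/det) · [[d, -b], [-b, a]] = [[0.0848, -0.0089],
 [-0.0089, 0.0536]].

Step 3 — form the quadratic (x - mu)^T · Sigma^{-1} · (x - mu):
  Sigma^{-1} · (x - mu) = (0.0268, -0.1607).
  (x - mu)^T · [Sigma^{-1} · (x - mu)] = (0)·(0.0268) + (-3)·(-0.1607) = 0.4821.

Step 4 — take square root: d = √(0.4821) ≈ 0.6944.

d(x, mu) = √(0.4821) ≈ 0.6944


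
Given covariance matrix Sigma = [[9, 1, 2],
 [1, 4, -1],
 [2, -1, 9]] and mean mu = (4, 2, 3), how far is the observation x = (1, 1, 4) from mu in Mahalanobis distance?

Step 1 — centre the observation: (x - mu) = (-3, -1, 1).

Step 2 — invert Sigma (cofactor / det for 3×3, or solve directly):
  Sigma^{-1} = [[0.1224, -0.0385, -0.0315],
 [-0.0385, 0.2692, 0.0385],
 [-0.0315, 0.0385, 0.1224]].

Step 3 — form the quadratic (x - mu)^T · Sigma^{-1} · (x - mu):
  Sigma^{-1} · (x - mu) = (-0.3601, -0.1154, 0.1783).
  (x - mu)^T · [Sigma^{-1} · (x - mu)] = (-3)·(-0.3601) + (-1)·(-0.1154) + (1)·(0.1783) = 1.3741.

Step 4 — take square root: d = √(1.3741) ≈ 1.1722.

d(x, mu) = √(1.3741) ≈ 1.1722


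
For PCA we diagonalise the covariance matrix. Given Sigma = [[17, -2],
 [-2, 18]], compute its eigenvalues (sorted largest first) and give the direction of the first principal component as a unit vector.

Step 1 — characteristic polynomial of 2×2 Sigma:
  det(Sigma - λI) = λ² - trace · λ + det = 0.
  trace = 17 + 18 = 35, det = 17·18 - (-2)² = 302.
Step 2 — discriminant:
  Δ = trace² - 4·det = 1225 - 1208 = 17.
Step 3 — eigenvalues:
  λ = (trace ± √Δ)/2 = (35 ± 4.1231)/2,
  λ_1 = 19.5616,  λ_2 = 15.4384.

Step 4 — unit eigenvector for λ_1: solve (Sigma - λ_1 I)v = 0. First row:
  (17 - 19.5616)·v_x + (-2)·v_y = 0, i.e. (-2.5616)·v_x + (-2)·v_y = 0,
  so v ∝ (b, λ_1 - a) = (-2, 2.5616); multiply by -1 so the first entry is positive: u = (2, -2.5616).
  ||u|| = √((2)² + (-2.5616)²) = √(10.5616) ≈ 3.2499,
  v_1 = u/||u|| ≈ (0.6154, -0.7882) (||v_1|| = 1).

λ_1 = 19.5616,  λ_2 = 15.4384;  v_1 ≈ (0.6154, -0.7882)


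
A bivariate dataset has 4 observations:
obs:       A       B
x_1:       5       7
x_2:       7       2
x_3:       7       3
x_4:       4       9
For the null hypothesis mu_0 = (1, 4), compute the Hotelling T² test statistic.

Step 1 — sample mean vector:
  mean(A) = (5 + 7 + 7 + 4) / 4 = 23/4 = 5.75
  mean(B) = (7 + 2 + 3 + 9) / 4 = 21/4 = 5.25
  x̄ = (5.75, 5.25),  deviation x̄ - mu_0 = (5.75, 5.25) - (1, 4) = (4.75, 1.25).

Step 2 — sample covariance matrix, S[i,j] = (1/(n-1)) · Σ_k (x_{k,i} - mean_i) · (x_{k,j} - mean_j), divisor n-1 = 3:
  S[A,A] = ((-0.75)·(-0.75) + (1.25)·(1.25) + (1.25)·(1.25) + (-1.75)·(-1.75)) / 3 = 6.75/3 = 2.25
  S[A,B] = ((-0.75)·(1.75) + (1.25)·(-3.25) + (1.25)·(-2.25) + (-1.75)·(3.75)) / 3 = -14.75/3 = -4.9167
  S[B,B] = ((1.75)·(1.75) + (-3.25)·(-3.25) + (-2.25)·(-2.25) + (3.75)·(3.75)) / 3 = 32.75/3 = 10.9167
  S = [[2.25, -4.9167],
 [-4.9167, 10.9167]].

Step 3 — invert S. det(S) = 2.25·10.9167 - (-4.9167)² = 0.3889.
  S^{-1} = (1/det) · [[d, -b], [-b, a]] = [[28.0714, 12.6429],
 [12.6429, 5.7857]].

Step 4 — quadratic form (x̄ - mu_0)^T · S^{-1} · (x̄ - mu_0):
  S^{-1} · (x̄ - mu_0) = (149.1429, 67.2857),
  (x̄ - mu_0)^T · [...] = (4.75)·(149.1429) + (1.25)·(67.2857) = 792.5357.

Step 5 — scale by n: T² = 4 · 792.5357 = 3170.1429.

T² ≈ 3170.1429


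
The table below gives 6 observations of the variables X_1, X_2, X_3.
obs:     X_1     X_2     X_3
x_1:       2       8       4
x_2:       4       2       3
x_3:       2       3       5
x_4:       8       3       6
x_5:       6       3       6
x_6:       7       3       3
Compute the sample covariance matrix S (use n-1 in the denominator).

Step 1 — column means:
  mean(X_1) = (2 + 4 + 2 + 8 + 6 + 7) / 6 = 29/6 = 4.8333
  mean(X_2) = (8 + 2 + 3 + 3 + 3 + 3) / 6 = 22/6 = 3.6667
  mean(X_3) = (4 + 3 + 5 + 6 + 6 + 3) / 6 = 27/6 = 4.5

Step 2 — sample covariance S[i,j] = (1/(n-1)) · Σ_k (x_{k,i} - mean_i) · (x_{k,j} - mean_j), with n-1 = 5.
  S[X_1,X_1] = ((-2.8333)·(-2.8333) + (-0.8333)·(-0.8333) + (-2.8333)·(-2.8333) + (3.1667)·(3.1667) + (1.1667)·(1.1667) + (2.1667)·(2.1667)) / 5 = 32.8333/5 = 6.5667
  S[X_1,X_2] = ((-2.8333)·(4.3333) + (-0.8333)·(-1.6667) + (-2.8333)·(-0.6667) + (3.1667)·(-0.6667) + (1.1667)·(-0.6667) + (2.1667)·(-0.6667)) / 5 = -13.3333/5 = -2.6667
  S[X_1,X_3] = ((-2.8333)·(-0.5) + (-0.8333)·(-1.5) + (-2.8333)·(0.5) + (3.1667)·(1.5) + (1.1667)·(1.5) + (2.1667)·(-1.5)) / 5 = 4.5/5 = 0.9
  S[X_2,X_2] = ((4.3333)·(4.3333) + (-1.6667)·(-1.6667) + (-0.6667)·(-0.6667) + (-0.6667)·(-0.6667) + (-0.6667)·(-0.6667) + (-0.6667)·(-0.6667)) / 5 = 23.3333/5 = 4.6667
  S[X_2,X_3] = ((4.3333)·(-0.5) + (-1.6667)·(-1.5) + (-0.6667)·(0.5) + (-0.6667)·(1.5) + (-0.6667)·(1.5) + (-0.6667)·(-1.5)) / 5 = -1/5 = -0.2
  S[X_3,X_3] = ((-0.5)·(-0.5) + (-1.5)·(-1.5) + (0.5)·(0.5) + (1.5)·(1.5) + (1.5)·(1.5) + (-1.5)·(-1.5)) / 5 = 9.5/5 = 1.9

S is symmetric (S[j,i] = S[i,j]). Assembling:

S = [[6.5667, -2.6667, 0.9],
 [-2.6667, 4.6667, -0.2],
 [0.9, -0.2, 1.9]]


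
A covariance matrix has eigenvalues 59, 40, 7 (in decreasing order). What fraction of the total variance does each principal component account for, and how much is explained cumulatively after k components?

Step 1 — total variance = trace(Sigma) = Σ λ_i = 59 + 40 + 7 = 106.

Step 2 — fraction explained by component i = λ_i / Σ λ:
  PC1: 59/106 = 0.5566
  PC2: 40/106 = 0.3774
  PC3: 7/106 = 0.066

Step 3 — cumulative fraction after k components = (λ_1 + ... + λ_k) / Σ λ:
  k = 1: 59/106 = 0.5566
  k = 2: (59 + 40)/106 = 99/106 = 0.934
  k = 3: (59 + 40 + 7)/106 = 106/106 = 1

Summary (fraction, with percent):

explained: PC1 0.5566 (55.66%), PC2 0.3774 (37.74%), PC3 0.066 (6.6%);  cumulative: 0.5566, 0.934, 1


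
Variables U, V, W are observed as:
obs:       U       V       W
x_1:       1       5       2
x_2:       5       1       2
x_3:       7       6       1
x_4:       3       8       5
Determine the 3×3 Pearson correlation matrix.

Step 1 — column means:
  mean(U) = (1 + 5 + 7 + 3) / 4 = 16/4 = 4
  mean(V) = (5 + 1 + 6 + 8) / 4 = 20/4 = 5
  mean(W) = (2 + 2 + 1 + 5) / 4 = 10/4 = 2.5

Step 2 — sample variances and covariances s[i,j] = (1/(n-1)) · Σ_k (x_{k,i} - mean_i) · (x_{k,j} - mean_j), with n-1 = 3:
  s[U,U] = ((-3)·(-3) + (1)·(1) + (3)·(3) + (-1)·(-1)) / 3 = 20/3 = 6.6667
  s[U,V] = ((-3)·(0) + (1)·(-4) + (3)·(1) + (-1)·(3)) / 3 = -4/3 = -1.3333
  s[U,W] = ((-3)·(-0.5) + (1)·(-0.5) + (3)·(-1.5) + (-1)·(2.5)) / 3 = -6/3 = -2
  s[V,V] = ((0)·(0) + (-4)·(-4) + (1)·(1) + (3)·(3)) / 3 = 26/3 = 8.6667
  s[V,W] = ((0)·(-0.5) + (-4)·(-0.5) + (1)·(-1.5) + (3)·(2.5)) / 3 = 8/3 = 2.6667
  s[W,W] = ((-0.5)·(-0.5) + (-0.5)·(-0.5) + (-1.5)·(-1.5) + (2.5)·(2.5)) / 3 = 9/3 = 3
  Sample standard deviations s_i = √(s[i,i]):
  s(U) = √(6.6667) = 2.582
  s(V) = √(8.6667) = 2.9439
  s(W) = √(3) = 1.7321

Step 3 — r_{ij} = s_{ij} / (s_i · s_j):
  r[U,U] = 1 (diagonal).
  r[U,V] = -1.3333 / (2.582 · 2.9439) = -1.3333 / 7.6012 = -0.1754
  r[U,W] = -2 / (2.582 · 1.7321) = -2 / 4.4721 = -0.4472
  r[V,V] = 1 (diagonal).
  r[V,W] = 2.6667 / (2.9439 · 1.7321) = 2.6667 / 5.099 = 0.523
  r[W,W] = 1 (diagonal).

R is symmetric with unit diagonal. Assembling:

R = [[1, -0.1754, -0.4472],
 [-0.1754, 1, 0.523],
 [-0.4472, 0.523, 1]]


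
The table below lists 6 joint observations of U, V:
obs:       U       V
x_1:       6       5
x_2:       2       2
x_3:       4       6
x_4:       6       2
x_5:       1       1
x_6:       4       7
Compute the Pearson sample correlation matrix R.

Step 1 — column means:
  mean(U) = (6 + 2 + 4 + 6 + 1 + 4) / 6 = 23/6 = 3.8333
  mean(V) = (5 + 2 + 6 + 2 + 1 + 7) / 6 = 23/6 = 3.8333

Step 2 — sample variances and covariances s[i,j] = (1/(n-1)) · Σ_k (x_{k,i} - mean_i) · (x_{k,j} - mean_j), with n-1 = 5:
  s[U,U] = ((2.1667)·(2.1667) + (-1.8333)·(-1.8333) + (0.1667)·(0.1667) + (2.1667)·(2.1667) + (-2.8333)·(-2.8333) + (0.1667)·(0.1667)) / 5 = 20.8333/5 = 4.1667
  s[U,V] = ((2.1667)·(1.1667) + (-1.8333)·(-1.8333) + (0.1667)·(2.1667) + (2.1667)·(-1.8333) + (-2.8333)·(-2.8333) + (0.1667)·(3.1667)) / 5 = 10.8333/5 = 2.1667
  s[V,V] = ((1.1667)·(1.1667) + (-1.8333)·(-1.8333) + (2.1667)·(2.1667) + (-1.8333)·(-1.8333) + (-2.8333)·(-2.8333) + (3.1667)·(3.1667)) / 5 = 30.8333/5 = 6.1667
  Sample standard deviations s_i = √(s[i,i]):
  s(U) = √(4.1667) = 2.0412
  s(V) = √(6.1667) = 2.4833

Step 3 — r_{ij} = s_{ij} / (s_i · s_j):
  r[U,U] = 1 (diagonal).
  r[U,V] = 2.1667 / (2.0412 · 2.4833) = 2.1667 / 5.069 = 0.4274
  r[V,V] = 1 (diagonal).

R is symmetric with unit diagonal. Assembling:

R = [[1, 0.4274],
 [0.4274, 1]]


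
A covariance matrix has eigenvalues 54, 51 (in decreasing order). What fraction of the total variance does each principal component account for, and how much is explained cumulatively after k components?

Step 1 — total variance = trace(Sigma) = Σ λ_i = 54 + 51 = 105.

Step 2 — fraction explained by component i = λ_i / Σ λ:
  PC1: 54/105 = 0.5143
  PC2: 51/105 = 0.4857

Step 3 — cumulative fraction after k components = (λ_1 + ... + λ_k) / Σ λ:
  k = 1: 54/105 = 0.5143
  k = 2: (54 + 51)/105 = 105/105 = 1

Summary (fraction, with percent):

explained: PC1 0.5143 (51.43%), PC2 0.4857 (48.57%);  cumulative: 0.5143, 1


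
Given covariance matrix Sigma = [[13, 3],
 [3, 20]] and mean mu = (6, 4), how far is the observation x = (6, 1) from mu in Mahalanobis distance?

Step 1 — centre the observation: (x - mu) = (0, -3).

Step 2 — invert Sigma. det(Sigma) = 13·20 - (3)² = 251.
  Sigma^{-1} = (1/det) · [[d, -b], [-b, a]] = [[0.0797, -0.012],
 [-0.012, 0.0518]].

Step 3 — form the quadratic (x - mu)^T · Sigma^{-1} · (x - mu):
  Sigma^{-1} · (x - mu) = (0.0359, -0.1554).
  (x - mu)^T · [Sigma^{-1} · (x - mu)] = (0)·(0.0359) + (-3)·(-0.1554) = 0.4661.

Step 4 — take square root: d = √(0.4661) ≈ 0.6827.

d(x, mu) = √(0.4661) ≈ 0.6827


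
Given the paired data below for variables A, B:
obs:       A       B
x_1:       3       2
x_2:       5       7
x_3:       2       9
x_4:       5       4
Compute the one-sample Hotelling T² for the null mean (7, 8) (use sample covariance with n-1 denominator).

Step 1 — sample mean vector:
  mean(A) = (3 + 5 + 2 + 5) / 4 = 15/4 = 3.75
  mean(B) = (2 + 7 + 9 + 4) / 4 = 22/4 = 5.5
  x̄ = (3.75, 5.5),  deviation x̄ - mu_0 = (3.75, 5.5) - (7, 8) = (-3.25, -2.5).

Step 2 — sample covariance matrix, S[i,j] = (1/(n-1)) · Σ_k (x_{k,i} - mean_i) · (x_{k,j} - mean_j), divisor n-1 = 3:
  S[A,A] = ((-0.75)·(-0.75) + (1.25)·(1.25) + (-1.75)·(-1.75) + (1.25)·(1.25)) / 3 = 6.75/3 = 2.25
  S[A,B] = ((-0.75)·(-3.5) + (1.25)·(1.5) + (-1.75)·(3.5) + (1.25)·(-1.5)) / 3 = -3.5/3 = -1.1667
  S[B,B] = ((-3.5)·(-3.5) + (1.5)·(1.5) + (3.5)·(3.5) + (-1.5)·(-1.5)) / 3 = 29/3 = 9.6667
  S = [[2.25, -1.1667],
 [-1.1667, 9.6667]].

Step 3 — invert S. det(S) = 2.25·9.6667 - (-1.1667)² = 20.3889.
  S^{-1} = (1/det) · [[d, -b], [-b, a]] = [[0.4741, 0.0572],
 [0.0572, 0.1104]].

Step 4 — quadratic form (x̄ - mu_0)^T · S^{-1} · (x̄ - mu_0):
  S^{-1} · (x̄ - mu_0) = (-1.6839, -0.4619),
  (x̄ - mu_0)^T · [...] = (-3.25)·(-1.6839) + (-2.5)·(-0.4619) = 6.6274.

Step 5 — scale by n: T² = 4 · 6.6274 = 26.5095.

T² ≈ 26.5095


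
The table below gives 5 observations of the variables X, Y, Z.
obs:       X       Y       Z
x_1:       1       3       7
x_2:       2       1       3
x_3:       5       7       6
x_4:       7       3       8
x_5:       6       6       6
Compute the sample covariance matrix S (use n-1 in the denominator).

Step 1 — column means:
  mean(X) = (1 + 2 + 5 + 7 + 6) / 5 = 21/5 = 4.2
  mean(Y) = (3 + 1 + 7 + 3 + 6) / 5 = 20/5 = 4
  mean(Z) = (7 + 3 + 6 + 8 + 6) / 5 = 30/5 = 6

Step 2 — sample covariance S[i,j] = (1/(n-1)) · Σ_k (x_{k,i} - mean_i) · (x_{k,j} - mean_j), with n-1 = 4.
  S[X,X] = ((-3.2)·(-3.2) + (-2.2)·(-2.2) + (0.8)·(0.8) + (2.8)·(2.8) + (1.8)·(1.8)) / 4 = 26.8/4 = 6.7
  S[X,Y] = ((-3.2)·(-1) + (-2.2)·(-3) + (0.8)·(3) + (2.8)·(-1) + (1.8)·(2)) / 4 = 13/4 = 3.25
  S[X,Z] = ((-3.2)·(1) + (-2.2)·(-3) + (0.8)·(0) + (2.8)·(2) + (1.8)·(0)) / 4 = 9/4 = 2.25
  S[Y,Y] = ((-1)·(-1) + (-3)·(-3) + (3)·(3) + (-1)·(-1) + (2)·(2)) / 4 = 24/4 = 6
  S[Y,Z] = ((-1)·(1) + (-3)·(-3) + (3)·(0) + (-1)·(2) + (2)·(0)) / 4 = 6/4 = 1.5
  S[Z,Z] = ((1)·(1) + (-3)·(-3) + (0)·(0) + (2)·(2) + (0)·(0)) / 4 = 14/4 = 3.5

S is symmetric (S[j,i] = S[i,j]). Assembling:

S = [[6.7, 3.25, 2.25],
 [3.25, 6, 1.5],
 [2.25, 1.5, 3.5]]


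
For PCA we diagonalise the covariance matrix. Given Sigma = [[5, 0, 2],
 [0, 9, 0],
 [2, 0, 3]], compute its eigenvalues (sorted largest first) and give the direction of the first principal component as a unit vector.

Step 1 — characteristic polynomial p(λ) = det(λI - Sigma) = λ³ - tr·λ² + c_1·λ - det, where tr = trace, c_1 = sum of the principal 2×2 minors, det = det(Sigma):
  tr = 5 + 9 + 3 = 17,
  c_1 = (5·9 - (0)²) + (5·3 - (2)²) + (9·3 - (0)²) = 45 + 11 + 27 = 83,
  det = 5·(9·3 - (0)²) - (0)·((0)·3 - (0)·(2)) + (2)·((0)·(0) - 9·(2)) = 5·(27) - (0)·(0) + (2)·(-18) = 99.
  So p(λ) = λ³ - 17λ² + 83λ - 99.
Step 2 — look for an integer root (rational root theorem: any rational root is an integer divisor of 99). Testing λ = 9:
  p(9) = 729 - 1377 + 747 - 99 = 0  ✓
  Dividing out (λ - 9): p(λ) = (λ - 9)(λ² - 8λ + 11).
Step 3 — remaining eigenvalues from the quadratic λ² - 8λ + 11 = 0:
  Δ = 8² - 4·11 = 64 - 44 = 20,  λ = (8 ± √20)/2 = (8 ± 4.4721)/2 ≈ 6.2361 or 1.7639.
  Sorted: λ_1 = 9,  λ_2 = 6.2361,  λ_3 = 1.7639  (check: sum = 17 = tr ✓).

Step 4 — unit eigenvector for λ_1 = 9: v spans the null space of (Sigma - λ_1 I), whose rows are
  r_1 = (-4, 0, 2),  r_2 = (0, 0, 0),  r_3 = (2, 0, -6).
  v is orthogonal to every row, so take v ∝ r_1 × r_3 = ((0)·(-6) - (2)·(0), (2)·(2) - (-4)·(-6), (-4)·(0) - (0)·(2)) = (0, -20, 0).
  Rescale (divide by 20; multiply by -1 so the first nonzero entry is positive): u = (0, 1, 0).
  ||u|| = √((0)² + (1)² + (0)²) = √(1) = 1,  v_1 = u/||u|| ≈ (0, 1, 0) (||v_1|| = 1).

λ_1 = 9,  λ_2 = 6.2361,  λ_3 = 1.7639;  v_1 ≈ (0, 1, 0)


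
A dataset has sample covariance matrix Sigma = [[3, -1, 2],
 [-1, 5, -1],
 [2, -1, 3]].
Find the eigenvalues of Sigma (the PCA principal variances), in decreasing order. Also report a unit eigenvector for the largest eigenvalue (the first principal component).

Step 1 — characteristic polynomial p(λ) = det(λI - Sigma) = λ³ - tr·λ² + c_1·λ - det, where tr = trace, c_1 = sum of the principal 2×2 minors, det = det(Sigma):
  tr = 3 + 5 + 3 = 11,
  c_1 = (3·5 - (-1)²) + (3·3 - (2)²) + (5·3 - (-1)²) = 14 + 5 + 14 = 33,
  det = 3·(5·3 - (-1)²) - (-1)·((-1)·3 - (-1)·(2)) + (2)·((-1)·(-1) - 5·(2)) = 3·(14) - (-1)·(-1) + (2)·(-9) = 23.
  So p(λ) = λ³ - 11λ² + 33λ - 23.
Step 2 — look for an integer root (rational root theorem: any rational root is an integer divisor of 23). Testing λ = 1:
  p(1) = 1 - 11 + 33 - 23 = 0  ✓
  Dividing out (λ - 1): p(λ) = (λ - 1)(λ² - 10λ + 23).
Step 3 — remaining eigenvalues from the quadratic λ² - 10λ + 23 = 0:
  Δ = 10² - 4·23 = 100 - 92 = 8,  λ = (10 ± √8)/2 = (10 ± 2.8284)/2 ≈ 6.4142 or 3.5858.
  Sorted: λ_1 = 6.4142,  λ_2 = 3.5858,  λ_3 = 1  (check: sum = 11 = tr ✓).

Step 4 — unit eigenvector for λ_1 ≈ 6.4142: v spans the null space of (Sigma - λ_1 I), whose rows are
  r_1 = (-3.4142, -1, 2),  r_2 = (-1, -1.4142, -1),  r_3 = (2, -1, -3.4142).
  v is orthogonal to every row, so take v ∝ r_1 × r_2 = ((-1)·(-1) - (2)·(-1.4142), (2)·(-1) - (-3.4142)·(-1), (-3.4142)·(-1.4142) - (-1)·(-1)) ≈ (3.8284, -5.4142, 3.8284).
  Let u = (3.8284, -5.4142, 3.8284).
  ||u|| = √((3.8284)² + (-5.4142)² + (3.8284)²) = √(58.6274) ≈ 7.6569,  v_1 = u/||u|| ≈ (0.5, -0.7071, 0.5) (||v_1|| = 1).

λ_1 = 6.4142,  λ_2 = 3.5858,  λ_3 = 1;  v_1 ≈ (0.5, -0.7071, 0.5)


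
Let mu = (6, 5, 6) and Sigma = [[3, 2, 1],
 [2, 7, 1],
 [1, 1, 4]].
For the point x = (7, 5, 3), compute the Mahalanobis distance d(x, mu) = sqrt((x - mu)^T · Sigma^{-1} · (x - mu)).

Step 1 — centre the observation: (x - mu) = (1, 0, -3).

Step 2 — invert Sigma (cofactor / det for 3×3, or solve directly):
  Sigma^{-1} = [[0.4355, -0.1129, -0.0806],
 [-0.1129, 0.1774, -0.0161],
 [-0.0806, -0.0161, 0.2742]].

Step 3 — form the quadratic (x - mu)^T · Sigma^{-1} · (x - mu):
  Sigma^{-1} · (x - mu) = (0.6774, -0.0645, -0.9032).
  (x - mu)^T · [Sigma^{-1} · (x - mu)] = (1)·(0.6774) + (0)·(-0.0645) + (-3)·(-0.9032) = 3.3871.

Step 4 — take square root: d = √(3.3871) ≈ 1.8404.

d(x, mu) = √(3.3871) ≈ 1.8404


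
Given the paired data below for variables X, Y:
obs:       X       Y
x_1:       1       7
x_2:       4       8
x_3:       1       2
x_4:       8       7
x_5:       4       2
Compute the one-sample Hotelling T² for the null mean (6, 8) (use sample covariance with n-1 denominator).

Step 1 — sample mean vector:
  mean(X) = (1 + 4 + 1 + 8 + 4) / 5 = 18/5 = 3.6
  mean(Y) = (7 + 8 + 2 + 7 + 2) / 5 = 26/5 = 5.2
  x̄ = (3.6, 5.2),  deviation x̄ - mu_0 = (3.6, 5.2) - (6, 8) = (-2.4, -2.8).

Step 2 — sample covariance matrix, S[i,j] = (1/(n-1)) · Σ_k (x_{k,i} - mean_i) · (x_{k,j} - mean_j), divisor n-1 = 4:
  S[X,X] = ((-2.6)·(-2.6) + (0.4)·(0.4) + (-2.6)·(-2.6) + (4.4)·(4.4) + (0.4)·(0.4)) / 4 = 33.2/4 = 8.3
  S[X,Y] = ((-2.6)·(1.8) + (0.4)·(2.8) + (-2.6)·(-3.2) + (4.4)·(1.8) + (0.4)·(-3.2)) / 4 = 11.4/4 = 2.85
  S[Y,Y] = ((1.8)·(1.8) + (2.8)·(2.8) + (-3.2)·(-3.2) + (1.8)·(1.8) + (-3.2)·(-3.2)) / 4 = 34.8/4 = 8.7
  S = [[8.3, 2.85],
 [2.85, 8.7]].

Step 3 — invert S. det(S) = 8.3·8.7 - (2.85)² = 64.0875.
  S^{-1} = (1/det) · [[d, -b], [-b, a]] = [[0.1358, -0.0445],
 [-0.0445, 0.1295]].

Step 4 — quadratic form (x̄ - mu_0)^T · S^{-1} · (x̄ - mu_0):
  S^{-1} · (x̄ - mu_0) = (-0.2013, -0.2559),
  (x̄ - mu_0)^T · [...] = (-2.4)·(-0.2013) + (-2.8)·(-0.2559) = 1.1996.

Step 5 — scale by n: T² = 5 · 1.1996 = 5.998.

T² ≈ 5.998


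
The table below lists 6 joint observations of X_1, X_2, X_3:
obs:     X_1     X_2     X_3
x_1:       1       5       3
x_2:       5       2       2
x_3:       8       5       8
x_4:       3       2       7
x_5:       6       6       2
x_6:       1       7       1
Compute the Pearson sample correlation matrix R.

Step 1 — column means:
  mean(X_1) = (1 + 5 + 8 + 3 + 6 + 1) / 6 = 24/6 = 4
  mean(X_2) = (5 + 2 + 5 + 2 + 6 + 7) / 6 = 27/6 = 4.5
  mean(X_3) = (3 + 2 + 8 + 7 + 2 + 1) / 6 = 23/6 = 3.8333

Step 2 — sample variances and covariances s[i,j] = (1/(n-1)) · Σ_k (x_{k,i} - mean_i) · (x_{k,j} - mean_j), with n-1 = 5:
  s[X_1,X_1] = ((-3)·(-3) + (1)·(1) + (4)·(4) + (-1)·(-1) + (2)·(2) + (-3)·(-3)) / 5 = 40/5 = 8
  s[X_1,X_2] = ((-3)·(0.5) + (1)·(-2.5) + (4)·(0.5) + (-1)·(-2.5) + (2)·(1.5) + (-3)·(2.5)) / 5 = -4/5 = -0.8
  s[X_1,X_3] = ((-3)·(-0.8333) + (1)·(-1.8333) + (4)·(4.1667) + (-1)·(3.1667) + (2)·(-1.8333) + (-3)·(-2.8333)) / 5 = 19/5 = 3.8
  s[X_2,X_2] = ((0.5)·(0.5) + (-2.5)·(-2.5) + (0.5)·(0.5) + (-2.5)·(-2.5) + (1.5)·(1.5) + (2.5)·(2.5)) / 5 = 21.5/5 = 4.3
  s[X_2,X_3] = ((0.5)·(-0.8333) + (-2.5)·(-1.8333) + (0.5)·(4.1667) + (-2.5)·(3.1667) + (1.5)·(-1.8333) + (2.5)·(-2.8333)) / 5 = -11.5/5 = -2.3
  s[X_3,X_3] = ((-0.8333)·(-0.8333) + (-1.8333)·(-1.8333) + (4.1667)·(4.1667) + (3.1667)·(3.1667) + (-1.8333)·(-1.8333) + (-2.8333)·(-2.8333)) / 5 = 42.8333/5 = 8.5667
  Sample standard deviations s_i = √(s[i,i]):
  s(X_1) = √(8) = 2.8284
  s(X_2) = √(4.3) = 2.0736
  s(X_3) = √(8.5667) = 2.9269

Step 3 — r_{ij} = s_{ij} / (s_i · s_j):
  r[X_1,X_1] = 1 (diagonal).
  r[X_1,X_2] = -0.8 / (2.8284 · 2.0736) = -0.8 / 5.8652 = -0.1364
  r[X_1,X_3] = 3.8 / (2.8284 · 2.9269) = 3.8 / 8.2785 = 0.459
  r[X_2,X_2] = 1 (diagonal).
  r[X_2,X_3] = -2.3 / (2.0736 · 2.9269) = -2.3 / 6.0693 = -0.379
  r[X_3,X_3] = 1 (diagonal).

R is symmetric with unit diagonal. Assembling:

R = [[1, -0.1364, 0.459],
 [-0.1364, 1, -0.379],
 [0.459, -0.379, 1]]


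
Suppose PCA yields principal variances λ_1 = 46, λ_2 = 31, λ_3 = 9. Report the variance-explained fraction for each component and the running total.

Step 1 — total variance = trace(Sigma) = Σ λ_i = 46 + 31 + 9 = 86.

Step 2 — fraction explained by component i = λ_i / Σ λ:
  PC1: 46/86 = 0.5349
  PC2: 31/86 = 0.3605
  PC3: 9/86 = 0.1047

Step 3 — cumulative fraction after k components = (λ_1 + ... + λ_k) / Σ λ:
  k = 1: 46/86 = 0.5349
  k = 2: (46 + 31)/86 = 77/86 = 0.8953
  k = 3: (46 + 31 + 9)/86 = 86/86 = 1

Summary (fraction, with percent):

explained: PC1 0.5349 (53.49%), PC2 0.3605 (36.05%), PC3 0.1047 (10.47%);  cumulative: 0.5349, 0.8953, 1


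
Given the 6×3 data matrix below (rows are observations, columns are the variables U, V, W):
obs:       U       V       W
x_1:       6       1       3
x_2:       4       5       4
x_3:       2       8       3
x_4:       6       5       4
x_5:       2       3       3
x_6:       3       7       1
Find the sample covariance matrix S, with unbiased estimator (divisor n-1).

Step 1 — column means:
  mean(U) = (6 + 4 + 2 + 6 + 2 + 3) / 6 = 23/6 = 3.8333
  mean(V) = (1 + 5 + 8 + 5 + 3 + 7) / 6 = 29/6 = 4.8333
  mean(W) = (3 + 4 + 3 + 4 + 3 + 1) / 6 = 18/6 = 3

Step 2 — sample covariance S[i,j] = (1/(n-1)) · Σ_k (x_{k,i} - mean_i) · (x_{k,j} - mean_j), with n-1 = 5.
  S[U,U] = ((2.1667)·(2.1667) + (0.1667)·(0.1667) + (-1.8333)·(-1.8333) + (2.1667)·(2.1667) + (-1.8333)·(-1.8333) + (-0.8333)·(-0.8333)) / 5 = 16.8333/5 = 3.3667
  S[U,V] = ((2.1667)·(-3.8333) + (0.1667)·(0.1667) + (-1.8333)·(3.1667) + (2.1667)·(0.1667) + (-1.8333)·(-1.8333) + (-0.8333)·(2.1667)) / 5 = -12.1667/5 = -2.4333
  S[U,W] = ((2.1667)·(0) + (0.1667)·(1) + (-1.8333)·(0) + (2.1667)·(1) + (-1.8333)·(0) + (-0.8333)·(-2)) / 5 = 4/5 = 0.8
  S[V,V] = ((-3.8333)·(-3.8333) + (0.1667)·(0.1667) + (3.1667)·(3.1667) + (0.1667)·(0.1667) + (-1.8333)·(-1.8333) + (2.1667)·(2.1667)) / 5 = 32.8333/5 = 6.5667
  S[V,W] = ((-3.8333)·(0) + (0.1667)·(1) + (3.1667)·(0) + (0.1667)·(1) + (-1.8333)·(0) + (2.1667)·(-2)) / 5 = -4/5 = -0.8
  S[W,W] = ((0)·(0) + (1)·(1) + (0)·(0) + (1)·(1) + (0)·(0) + (-2)·(-2)) / 5 = 6/5 = 1.2

S is symmetric (S[j,i] = S[i,j]). Assembling:

S = [[3.3667, -2.4333, 0.8],
 [-2.4333, 6.5667, -0.8],
 [0.8, -0.8, 1.2]]
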